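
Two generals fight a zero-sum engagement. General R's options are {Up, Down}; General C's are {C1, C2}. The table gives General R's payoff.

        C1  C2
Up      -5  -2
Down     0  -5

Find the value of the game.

-25/8

Row minima: Up → -5, Down → -5; maximin = -5.
Column maxima: C1 → 0, C2 → -2; minimax = -2.
-5 ≠ -2, so there is no saddle point; optimal play is mixed.
Let General R play Up with probability p. Expected payoff against C1: (-5)p + 0(1−p) = −5p; against C2: (-2)p + (-5)(1−p) = 3p − 5.
Setting these equal: −5p = 3p − 5 ⇒ −8p = -5 ⇒ p = 5/8, and the value is (-5)·(5/8) = -25/8.
For General C: with q = P(C1), equating Up's and Down's payoffs gives −3q − 2 = 5q − 5 ⇒ q = 3/8.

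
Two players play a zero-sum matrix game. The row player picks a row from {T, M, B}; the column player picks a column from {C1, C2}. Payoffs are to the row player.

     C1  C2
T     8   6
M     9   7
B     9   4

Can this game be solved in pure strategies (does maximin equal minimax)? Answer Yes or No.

Row minima: T → 6, M → 7, B → 4; maximin = 7.
Column maxima: C1 → 9, C2 → 7; minimax = 7.
maximin = minimax = 7, so a saddle point exists.

Yes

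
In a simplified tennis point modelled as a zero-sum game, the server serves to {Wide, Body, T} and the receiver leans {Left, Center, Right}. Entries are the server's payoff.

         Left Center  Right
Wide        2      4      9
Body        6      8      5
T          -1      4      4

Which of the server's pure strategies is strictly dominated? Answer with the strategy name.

Body gives a strictly higher payoff than T against every column: 6 > -1, 8 > 4, 5 > 4.
So T is strictly dominated and the server never plays it.

T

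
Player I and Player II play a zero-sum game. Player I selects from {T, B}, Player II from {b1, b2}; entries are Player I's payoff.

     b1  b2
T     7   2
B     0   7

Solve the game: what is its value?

49/12

Row minima: T → 2, B → 0; maximin = 2.
Column maxima: b1 → 7, b2 → 7; minimax = 7.
2 ≠ 7, so there is no saddle point; optimal play is mixed.
Let Player I play T with probability p. Expected payoff against b1: 7p + 0(1−p) = 7p; against b2: 2p + 7(1−p) = −5p + 7.
Setting these equal: 7p = −5p + 7 ⇒ 12p = 7 ⇒ p = 7/12, and the value is (7)·(7/12) = 49/12.
For Player II: with q = P(b1), equating T's and B's payoffs gives 5q + 2 = −7q + 7 ⇒ q = 5/12.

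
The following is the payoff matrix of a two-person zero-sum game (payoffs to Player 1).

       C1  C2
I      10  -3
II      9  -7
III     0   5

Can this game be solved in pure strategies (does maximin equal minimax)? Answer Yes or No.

No

Row minima: I → -3, II → -7, III → 0; maximin = 0.
Column maxima: C1 → 10, C2 → 5; minimax = 5.
0 ≠ 5, so no pure-strategy equilibrium exists.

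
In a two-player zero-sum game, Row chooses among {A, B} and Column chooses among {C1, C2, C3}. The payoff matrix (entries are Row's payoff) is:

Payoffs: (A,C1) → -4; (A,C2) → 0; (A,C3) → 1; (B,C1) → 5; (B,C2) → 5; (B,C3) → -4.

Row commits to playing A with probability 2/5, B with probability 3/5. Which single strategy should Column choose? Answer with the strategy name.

If Column plays C1, Row's expected payoff is (2/5)·(-4) + (3/5)·5 = 7/5.
If Column plays C2, Row's expected payoff is (2/5)·0 + (3/5)·5 = 3.
If Column plays C3, Row's expected payoff is (2/5)·1 + (3/5)·(-4) = -2.
Column minimizes Row's payoff; the smallest is -2, so the best response is C3.

C3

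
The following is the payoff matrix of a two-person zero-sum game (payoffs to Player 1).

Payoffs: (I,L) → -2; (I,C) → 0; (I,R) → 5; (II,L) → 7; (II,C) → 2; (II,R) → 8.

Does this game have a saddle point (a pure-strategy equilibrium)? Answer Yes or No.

Yes

Row minima: I → -2, II → 2; maximin = 2.
Column maxima: L → 7, C → 2, R → 8; minimax = 2.
maximin = minimax = 2, so a saddle point exists.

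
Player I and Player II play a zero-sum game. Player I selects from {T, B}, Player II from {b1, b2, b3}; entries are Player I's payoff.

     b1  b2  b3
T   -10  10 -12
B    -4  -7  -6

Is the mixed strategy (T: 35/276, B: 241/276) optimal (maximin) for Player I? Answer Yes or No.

No

Against b1 this mix gives (35/276)·(-10) + (241/276)·(-4) = -219/46.
Against b2 this mix gives (35/276)·10 + (241/276)·(-7) = -1337/276.
Against b3 this mix gives (35/276)·(-12) + (241/276)·(-6) = -311/46.
Player II will play b3, holding Player I to -311/46. Shifting weight toward the row that does better against b3 would raise this floor (the equalizing mix achieves -144/23 against both b3 and b2), so the proposed strategy is not optimal.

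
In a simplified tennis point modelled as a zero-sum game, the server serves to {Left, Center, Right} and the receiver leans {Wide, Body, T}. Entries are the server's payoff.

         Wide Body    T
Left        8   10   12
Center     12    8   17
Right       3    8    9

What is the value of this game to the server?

28/3

Row minima: Left → 8, Center → 8, Right → 3; maximin = 8.
Column maxima: Wide → 12, Body → 10, T → 17; minimax = 10.
8 ≠ 10, so there is no saddle point; optimal play is mixed.
Right is strictly dominated by Left, so the server never plays it.
T is strictly dominated by Wide (it gives the server strictly more in every row), so the receiver never plays it.
On the remaining 2×2 (Left, Center vs Wide, Body):
Let the server play Left with probability p. Expected payoff against Wide: 8p + 12(1−p) = −4p + 12; against Body: 10p + 8(1−p) = 2p + 8.
Setting these equal: −4p + 12 = 2p + 8 ⇒ −6p = -4 ⇒ p = 2/3, and the value is (-4)·(2/3) + 12 = 28/3.
For the receiver: with q = P(Wide), equating Left's and Center's payoffs gives −2q + 10 = 4q + 8 ⇒ q = 1/3.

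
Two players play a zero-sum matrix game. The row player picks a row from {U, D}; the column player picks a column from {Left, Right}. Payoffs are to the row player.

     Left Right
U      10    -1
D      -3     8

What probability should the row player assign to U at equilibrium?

1/2

Row minima: U → -1, D → -3; maximin = -1.
Column maxima: Left → 10, Right → 8; minimax = 8.
-1 ≠ 8, so there is no saddle point; optimal play is mixed.
Let the row player play U with probability p. Expected payoff against Left: 10p + (-3)(1−p) = 13p − 3; against Right: (-1)p + 8(1−p) = −9p + 8.
Setting these equal: 13p − 3 = −9p + 8 ⇒ 22p = 11 ⇒ p = 1/2, and the value is (13)·(1/2) − 3 = 7/2.
For the column player: with q = P(Left), equating U's and D's payoffs gives 11q − 1 = −11q + 8 ⇒ q = 9/22.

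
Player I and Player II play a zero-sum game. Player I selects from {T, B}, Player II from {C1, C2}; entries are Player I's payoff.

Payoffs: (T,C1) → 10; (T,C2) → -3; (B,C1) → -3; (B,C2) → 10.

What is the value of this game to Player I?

7/2

Row minima: T → -3, B → -3; maximin = -3.
Column maxima: C1 → 10, C2 → 10; minimax = 10.
-3 ≠ 10, so there is no saddle point; optimal play is mixed.
Let Player I play T with probability p. Expected payoff against C1: 10p + (-3)(1−p) = 13p − 3; against C2: (-3)p + 10(1−p) = −13p + 10.
Setting these equal: 13p − 3 = −13p + 10 ⇒ 26p = 13 ⇒ p = 1/2, and the value is (13)·(1/2) − 3 = 7/2.
For Player II: with q = P(C1), equating T's and B's payoffs gives 13q − 3 = −13q + 10 ⇒ q = 1/2.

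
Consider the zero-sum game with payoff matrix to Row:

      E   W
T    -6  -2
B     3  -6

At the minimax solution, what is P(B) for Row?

4/13

Row minima: T → -6, B → -6; maximin = -6.
Column maxima: E → 3, W → -2; minimax = -2.
-6 ≠ -2, so there is no saddle point; optimal play is mixed.
Let Row play T with probability p. Expected payoff against E: (-6)p + 3(1−p) = −9p + 3; against W: (-2)p + (-6)(1−p) = 4p − 6.
Setting these equal: −9p + 3 = 4p − 6 ⇒ −13p = -9 ⇒ p = 9/13, and the value is (-9)·(9/13) + 3 = -42/13.
For Column: with q = P(E), equating T's and B's payoffs gives −4q − 2 = 9q − 6 ⇒ q = 4/13.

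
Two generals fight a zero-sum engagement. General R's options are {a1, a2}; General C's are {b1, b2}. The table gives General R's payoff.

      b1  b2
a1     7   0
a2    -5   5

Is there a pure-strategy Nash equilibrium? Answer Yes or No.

No

Row minima: a1 → 0, a2 → -5; maximin = 0.
Column maxima: b1 → 7, b2 → 5; minimax = 5.
0 ≠ 5, so no pure-strategy equilibrium exists.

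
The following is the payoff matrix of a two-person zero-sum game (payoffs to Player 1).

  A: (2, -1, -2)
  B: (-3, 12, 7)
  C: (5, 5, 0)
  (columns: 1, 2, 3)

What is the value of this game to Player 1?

7/3

Row minima: A → -2, B → -3, C → 0; maximin = 0.
Column maxima: 1 → 5, 2 → 12, 3 → 7; minimax = 5.
0 ≠ 5, so there is no saddle point; optimal play is mixed.
A is strictly dominated by C, so Player 1 never plays it.
2 is strictly dominated by 3 (it gives Player 1 strictly more in every row), so Player 2 never plays it.
On the remaining 2×2 (B, C vs 1, 3):
Let Player 1 play B with probability p. Expected payoff against 1: (-3)p + 5(1−p) = −8p + 5; against 3: 7p + 0(1−p) = 7p.
Setting these equal: −8p + 5 = 7p ⇒ −15p = -5 ⇒ p = 1/3, and the value is (-8)·(1/3) + 5 = 7/3.
For Player 2: with q = P(1), equating B's and C's payoffs gives −10q + 7 = 5q ⇒ q = 7/15.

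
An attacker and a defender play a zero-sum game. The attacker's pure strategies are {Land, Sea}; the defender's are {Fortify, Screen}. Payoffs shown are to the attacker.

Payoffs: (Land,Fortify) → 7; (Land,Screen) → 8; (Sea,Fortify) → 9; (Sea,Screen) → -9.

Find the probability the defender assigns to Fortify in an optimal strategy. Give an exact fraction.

Row minima: Land → 7, Sea → -9; maximin = 7.
Column maxima: Fortify → 9, Screen → 8; minimax = 8.
7 ≠ 8, so there is no saddle point; optimal play is mixed.
Let the attacker play Land with probability p. Expected payoff against Fortify: 7p + 9(1−p) = −2p + 9; against Screen: 8p + (-9)(1−p) = 17p − 9.
Setting these equal: −2p + 9 = 17p − 9 ⇒ −19p = -18 ⇒ p = 18/19, and the value is (-2)·(18/19) + 9 = 135/19.
For the defender: with q = P(Fortify), equating Land's and Sea's payoffs gives −q + 8 = 18q − 9 ⇒ q = 17/19.

17/19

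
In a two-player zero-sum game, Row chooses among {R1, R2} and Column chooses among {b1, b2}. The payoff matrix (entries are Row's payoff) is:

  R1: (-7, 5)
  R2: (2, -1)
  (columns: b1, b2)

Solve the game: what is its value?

Row minima: R1 → -7, R2 → -1; maximin = -1.
Column maxima: b1 → 2, b2 → 5; minimax = 2.
-1 ≠ 2, so there is no saddle point; optimal play is mixed.
Let Row play R1 with probability p. Expected payoff against b1: (-7)p + 2(1−p) = −9p + 2; against b2: 5p + (-1)(1−p) = 6p − 1.
Setting these equal: −9p + 2 = 6p − 1 ⇒ −15p = -3 ⇒ p = 1/5, and the value is (-9)·(1/5) + 2 = 1/5.
For Column: with q = P(b1), equating R1's and R2's payoffs gives −12q + 5 = 3q − 1 ⇒ q = 2/5.

1/5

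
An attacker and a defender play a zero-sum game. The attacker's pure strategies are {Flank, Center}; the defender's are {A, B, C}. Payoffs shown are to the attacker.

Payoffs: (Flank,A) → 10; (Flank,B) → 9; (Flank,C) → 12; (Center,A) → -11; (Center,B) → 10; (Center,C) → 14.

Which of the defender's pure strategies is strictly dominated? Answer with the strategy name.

A holds the attacker's payoff strictly below C in every row: 10 < 12, -11 < 14.
So C is strictly dominated for the defender.

C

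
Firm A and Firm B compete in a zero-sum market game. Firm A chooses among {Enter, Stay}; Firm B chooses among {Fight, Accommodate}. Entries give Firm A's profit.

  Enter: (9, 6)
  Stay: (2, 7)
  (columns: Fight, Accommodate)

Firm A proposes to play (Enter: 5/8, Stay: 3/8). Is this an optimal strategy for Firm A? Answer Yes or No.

Against Fight this mix gives (5/8)·9 + (3/8)·2 = 51/8.
Against Accommodate this mix gives (5/8)·6 + (3/8)·7 = 51/8.
All of Firm B's active replies (Fight, Accommodate) yield 51/8, and no column does worse for Firm A. The mix makes Firm B indifferent and guarantees 51/8, so it is optimal.

Yes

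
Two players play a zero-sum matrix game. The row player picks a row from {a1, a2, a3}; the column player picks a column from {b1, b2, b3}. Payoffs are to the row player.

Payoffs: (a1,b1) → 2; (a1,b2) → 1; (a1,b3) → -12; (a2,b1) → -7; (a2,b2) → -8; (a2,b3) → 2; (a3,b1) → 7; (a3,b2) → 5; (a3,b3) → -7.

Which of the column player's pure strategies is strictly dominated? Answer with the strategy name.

b2 holds the row player's payoff strictly below b1 in every row: 1 < 2, -8 < -7, 5 < 7.
So b1 is strictly dominated for the column player.

b1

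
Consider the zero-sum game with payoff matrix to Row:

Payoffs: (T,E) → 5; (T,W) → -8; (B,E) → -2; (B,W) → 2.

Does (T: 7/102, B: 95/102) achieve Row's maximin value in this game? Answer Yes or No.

No

Against E this mix gives (7/102)·5 + (95/102)·(-2) = -155/102.
Against W this mix gives (7/102)·(-8) + (95/102)·2 = 67/51.
Column will play E, holding Row to -155/102. Shifting weight toward the row that does better against E would raise this floor (the equalizing mix achieves -6/17 against both E and W), so the proposed strategy is not optimal.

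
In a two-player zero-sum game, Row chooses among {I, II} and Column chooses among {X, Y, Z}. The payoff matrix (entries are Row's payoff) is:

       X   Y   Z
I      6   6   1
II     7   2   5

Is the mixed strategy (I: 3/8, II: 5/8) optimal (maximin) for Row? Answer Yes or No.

Against X this mix gives (3/8)·6 + (5/8)·7 = 53/8.
Against Y this mix gives (3/8)·6 + (5/8)·2 = 7/2.
Against Z this mix gives (3/8)·1 + (5/8)·5 = 7/2.
All of Column's active replies (Y, Z) yield 7/2, and no column does worse for Row. The mix makes Column indifferent and guarantees 7/2, so it is optimal.

Yes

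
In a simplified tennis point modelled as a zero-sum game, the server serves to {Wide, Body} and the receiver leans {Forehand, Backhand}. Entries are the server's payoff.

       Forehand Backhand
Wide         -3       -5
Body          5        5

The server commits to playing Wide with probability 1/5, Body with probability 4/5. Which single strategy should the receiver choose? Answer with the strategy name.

Backhand

If the receiver plays Forehand, the server's expected payoff is (1/5)·(-3) + (4/5)·5 = 17/5.
If the receiver plays Backhand, the server's expected payoff is (1/5)·(-5) + (4/5)·5 = 3.
The receiver minimizes the server's payoff; the smallest is 3, so the best response is Backhand.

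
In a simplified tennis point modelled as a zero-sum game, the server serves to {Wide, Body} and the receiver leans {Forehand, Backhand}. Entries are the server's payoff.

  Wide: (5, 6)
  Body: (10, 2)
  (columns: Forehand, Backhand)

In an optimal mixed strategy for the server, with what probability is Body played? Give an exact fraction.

Row minima: Wide → 5, Body → 2; maximin = 5.
Column maxima: Forehand → 10, Backhand → 6; minimax = 6.
5 ≠ 6, so there is no saddle point; optimal play is mixed.
Let the server play Wide with probability p. Expected payoff against Forehand: 5p + 10(1−p) = −5p + 10; against Backhand: 6p + 2(1−p) = 4p + 2.
Setting these equal: −5p + 10 = 4p + 2 ⇒ −9p = -8 ⇒ p = 8/9, and the value is (-5)·(8/9) + 10 = 50/9.
For the receiver: with q = P(Forehand), equating Wide's and Body's payoffs gives −q + 6 = 8q + 2 ⇒ q = 4/9.

1/9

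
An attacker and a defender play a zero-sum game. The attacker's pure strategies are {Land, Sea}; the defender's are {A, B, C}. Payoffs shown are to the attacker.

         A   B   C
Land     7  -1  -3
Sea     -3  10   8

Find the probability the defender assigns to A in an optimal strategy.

Row minima: Land → -3, Sea → -3; maximin = -3.
Column maxima: A → 7, B → 10, C → 8; minimax = 7.
-3 ≠ 7, so there is no saddle point; optimal play is mixed.
B is strictly dominated by C (it gives the attacker strictly more in every row), so the defender never plays it.
On the remaining 2×2 (Land, Sea vs A, C):
Let the attacker play Land with probability p. Expected payoff against A: 7p + (-3)(1−p) = 10p − 3; against C: (-3)p + 8(1−p) = −11p + 8.
Setting these equal: 10p − 3 = −11p + 8 ⇒ 21p = 11 ⇒ p = 11/21, and the value is (10)·(11/21) − 3 = 47/21.
For the defender: with q = P(A), equating Land's and Sea's payoffs gives 10q − 3 = −11q + 8 ⇒ q = 11/21.

11/21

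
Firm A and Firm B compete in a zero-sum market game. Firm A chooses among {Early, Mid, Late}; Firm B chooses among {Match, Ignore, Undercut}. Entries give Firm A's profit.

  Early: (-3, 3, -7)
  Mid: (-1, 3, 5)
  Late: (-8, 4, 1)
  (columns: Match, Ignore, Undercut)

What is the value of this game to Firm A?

-1

Row minima: Early → -7, Mid → -1, Late → -8; maximin = -1.
Column maxima: Match → -1, Ignore → 4, Undercut → 5; minimax = -1.
Since maximin = minimax = -1, there is a saddle point and the value is -1.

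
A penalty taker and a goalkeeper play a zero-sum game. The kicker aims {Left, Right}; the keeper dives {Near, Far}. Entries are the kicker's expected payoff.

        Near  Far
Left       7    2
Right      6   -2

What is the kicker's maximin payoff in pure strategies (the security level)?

2

Row minima: Left → 2, Right → -2.
The best of these is 2.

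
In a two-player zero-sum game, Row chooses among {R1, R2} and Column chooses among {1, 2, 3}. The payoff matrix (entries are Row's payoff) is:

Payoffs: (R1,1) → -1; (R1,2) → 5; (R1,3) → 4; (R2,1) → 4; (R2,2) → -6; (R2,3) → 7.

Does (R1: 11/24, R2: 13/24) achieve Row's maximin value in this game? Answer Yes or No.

Against 1 this mix gives (11/24)·(-1) + (13/24)·4 = 41/24.
Against 2 this mix gives (11/24)·5 + (13/24)·(-6) = -23/24.
Against 3 this mix gives (11/24)·4 + (13/24)·7 = 45/8.
Column will play 2, holding Row to -23/24. Shifting weight toward the row that does better against 2 would raise this floor (the equalizing mix achieves 7/8 against both 2 and 1), so the proposed strategy is not optimal.

No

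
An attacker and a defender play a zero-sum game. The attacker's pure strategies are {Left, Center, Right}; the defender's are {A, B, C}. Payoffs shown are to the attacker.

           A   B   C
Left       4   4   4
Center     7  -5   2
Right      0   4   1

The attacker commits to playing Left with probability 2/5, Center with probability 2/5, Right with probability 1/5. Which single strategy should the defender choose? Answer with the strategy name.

B

If the defender plays A, the attacker's expected payoff is (2/5)·4 + (2/5)·7 + (1/5)·0 = 22/5.
If the defender plays B, the attacker's expected payoff is (2/5)·4 + (2/5)·(-5) + (1/5)·4 = 2/5.
If the defender plays C, the attacker's expected payoff is (2/5)·4 + (2/5)·2 + (1/5)·1 = 13/5.
The defender minimizes the attacker's payoff; the smallest is 2/5, so the best response is B.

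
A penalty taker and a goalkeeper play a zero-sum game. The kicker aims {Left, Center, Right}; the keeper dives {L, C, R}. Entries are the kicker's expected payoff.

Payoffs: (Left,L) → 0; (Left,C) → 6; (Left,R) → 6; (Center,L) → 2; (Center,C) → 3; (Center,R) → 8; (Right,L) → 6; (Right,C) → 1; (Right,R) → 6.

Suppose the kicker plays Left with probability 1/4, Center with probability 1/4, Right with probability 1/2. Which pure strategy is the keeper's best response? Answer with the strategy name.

C

If the keeper plays L, the kicker's expected payoff is (1/4)·0 + (1/4)·2 + (1/2)·6 = 7/2.
If the keeper plays C, the kicker's expected payoff is (1/4)·6 + (1/4)·3 + (1/2)·1 = 11/4.
If the keeper plays R, the kicker's expected payoff is (1/4)·6 + (1/4)·8 + (1/2)·6 = 13/2.
The keeper minimizes the kicker's payoff; the smallest is 11/4, so the best response is C.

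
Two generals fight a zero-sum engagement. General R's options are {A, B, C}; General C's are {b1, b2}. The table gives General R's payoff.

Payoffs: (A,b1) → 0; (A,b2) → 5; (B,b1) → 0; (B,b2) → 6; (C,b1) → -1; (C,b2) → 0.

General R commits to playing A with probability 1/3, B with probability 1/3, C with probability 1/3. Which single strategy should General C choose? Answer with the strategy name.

b1

If General C plays b1, General R's expected payoff is (1/3)·0 + (1/3)·0 + (1/3)·(-1) = -1/3.
If General C plays b2, General R's expected payoff is (1/3)·5 + (1/3)·6 + (1/3)·0 = 11/3.
General C minimizes General R's payoff; the smallest is -1/3, so the best response is b1.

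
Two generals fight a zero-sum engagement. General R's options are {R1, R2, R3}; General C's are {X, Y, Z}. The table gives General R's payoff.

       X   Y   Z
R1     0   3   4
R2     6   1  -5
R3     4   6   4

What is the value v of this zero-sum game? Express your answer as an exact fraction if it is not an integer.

Row minima: R1 → 0, R2 → -5, R3 → 4; maximin = 4.
Column maxima: X → 6, Y → 6, Z → 4; minimax = 4.
Since maximin = minimax = 4, there is a saddle point and the value is 4.

4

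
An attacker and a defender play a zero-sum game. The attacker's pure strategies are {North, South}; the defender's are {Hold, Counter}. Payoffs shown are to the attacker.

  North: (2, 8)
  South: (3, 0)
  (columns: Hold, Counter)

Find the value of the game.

Row minima: North → 2, South → 0; maximin = 2.
Column maxima: Hold → 3, Counter → 8; minimax = 3.
2 ≠ 3, so there is no saddle point; optimal play is mixed.
Let the attacker play North with probability p. Expected payoff against Hold: 2p + 3(1−p) = −p + 3; against Counter: 8p + 0(1−p) = 8p.
Setting these equal: −p + 3 = 8p ⇒ −9p = -3 ⇒ p = 1/3, and the value is (-1)·(1/3) + 3 = 8/3.
For the defender: with q = P(Hold), equating North's and South's payoffs gives −6q + 8 = 3q ⇒ q = 8/9.

8/3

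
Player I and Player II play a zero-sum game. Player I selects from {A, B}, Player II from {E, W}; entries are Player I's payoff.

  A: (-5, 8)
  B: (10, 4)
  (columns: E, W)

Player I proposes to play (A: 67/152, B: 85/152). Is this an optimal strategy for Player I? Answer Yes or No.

No

Against E this mix gives (67/152)·(-5) + (85/152)·10 = 515/152.
Against W this mix gives (67/152)·8 + (85/152)·4 = 219/38.
Player II will play E, holding Player I to 515/152. Shifting weight toward the row that does better against E would raise this floor (the equalizing mix achieves 100/19 against both E and W), so the proposed strategy is not optimal.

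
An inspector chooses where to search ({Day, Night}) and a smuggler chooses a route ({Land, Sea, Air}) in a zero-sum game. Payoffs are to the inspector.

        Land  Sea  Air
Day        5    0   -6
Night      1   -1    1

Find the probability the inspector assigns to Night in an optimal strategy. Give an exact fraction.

Row minima: Day → -6, Night → -1; maximin = -1.
Column maxima: Land → 5, Sea → 0, Air → 1; minimax = 0.
-1 ≠ 0, so there is no saddle point; optimal play is mixed.
Land is strictly dominated by Sea (it gives the inspector strictly more in every row), so the smuggler never plays it.
On the remaining 2×2 (Day, Night vs Sea, Air):
Let the inspector play Day with probability p. Expected payoff against Sea: 0p + (-1)(1−p) = p − 1; against Air: (-6)p + 1(1−p) = −7p + 1.
Setting these equal: p − 1 = −7p + 1 ⇒ 8p = 2 ⇒ p = 1/4, and the value is (1)·(1/4) − 1 = -3/4.
For the smuggler: with q = P(Sea), equating Day's and Night's payoffs gives 6q − 6 = −2q + 1 ⇒ q = 7/8.

3/4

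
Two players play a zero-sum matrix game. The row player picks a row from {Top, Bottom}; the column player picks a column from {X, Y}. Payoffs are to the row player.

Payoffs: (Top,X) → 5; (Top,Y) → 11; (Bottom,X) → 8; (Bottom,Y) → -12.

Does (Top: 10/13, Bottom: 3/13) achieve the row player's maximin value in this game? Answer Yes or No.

Yes

Against X this mix gives (10/13)·5 + (3/13)·8 = 74/13.
Against Y this mix gives (10/13)·11 + (3/13)·(-12) = 74/13.
All of the column player's active replies (X, Y) yield 74/13, and no column does worse for the row player. The mix makes the column player indifferent and guarantees 74/13, so it is optimal.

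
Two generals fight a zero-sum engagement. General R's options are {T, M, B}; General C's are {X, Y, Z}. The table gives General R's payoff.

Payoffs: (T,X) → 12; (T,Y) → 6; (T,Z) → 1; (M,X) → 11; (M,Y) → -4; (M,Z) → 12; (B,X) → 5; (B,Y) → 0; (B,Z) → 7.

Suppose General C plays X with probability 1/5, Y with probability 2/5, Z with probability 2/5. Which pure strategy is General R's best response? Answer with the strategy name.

M

Expected payoff of T: (1/5)·12 + (2/5)·6 + (2/5)·1 = 26/5.
Expected payoff of M: (1/5)·11 + (2/5)·(-4) + (2/5)·12 = 27/5.
Expected payoff of B: (1/5)·5 + (2/5)·0 + (2/5)·7 = 19/5.
The largest is 27/5, so General R's best response is M.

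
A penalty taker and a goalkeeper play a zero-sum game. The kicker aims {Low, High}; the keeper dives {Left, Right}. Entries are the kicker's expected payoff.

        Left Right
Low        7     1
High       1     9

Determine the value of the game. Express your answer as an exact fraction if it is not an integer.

Row minima: Low → 1, High → 1; maximin = 1.
Column maxima: Left → 7, Right → 9; minimax = 7.
1 ≠ 7, so there is no saddle point; optimal play is mixed.
Let the kicker play Low with probability p. Expected payoff against Left: 7p + 1(1−p) = 6p + 1; against Right: 1p + 9(1−p) = −8p + 9.
Setting these equal: 6p + 1 = −8p + 9 ⇒ 14p = 8 ⇒ p = 4/7, and the value is (6)·(4/7) + 1 = 31/7.
For the keeper: with q = P(Left), equating Low's and High's payoffs gives 6q + 1 = −8q + 9 ⇒ q = 4/7.

31/7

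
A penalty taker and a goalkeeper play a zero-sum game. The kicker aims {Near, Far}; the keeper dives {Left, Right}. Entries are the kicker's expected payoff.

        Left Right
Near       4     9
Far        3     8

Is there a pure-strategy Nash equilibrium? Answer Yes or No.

Row minima: Near → 4, Far → 3; maximin = 4.
Column maxima: Left → 4, Right → 9; minimax = 4.
maximin = minimax = 4, so a saddle point exists.

Yes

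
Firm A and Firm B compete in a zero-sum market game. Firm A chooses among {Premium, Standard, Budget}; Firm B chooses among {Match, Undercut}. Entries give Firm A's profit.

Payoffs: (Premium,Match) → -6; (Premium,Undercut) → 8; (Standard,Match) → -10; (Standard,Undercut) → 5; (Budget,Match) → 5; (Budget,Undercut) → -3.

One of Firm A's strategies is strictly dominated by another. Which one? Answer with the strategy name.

Premium gives a strictly higher payoff than Standard against every column: -6 > -10, 8 > 5.
So Standard is strictly dominated and Firm A never plays it.

Standard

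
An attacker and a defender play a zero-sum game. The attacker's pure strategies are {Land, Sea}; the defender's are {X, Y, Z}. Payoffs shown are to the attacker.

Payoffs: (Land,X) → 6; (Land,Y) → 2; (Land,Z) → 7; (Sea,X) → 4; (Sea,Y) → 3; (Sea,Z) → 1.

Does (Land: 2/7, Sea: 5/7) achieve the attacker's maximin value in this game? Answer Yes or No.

Yes

Against X this mix gives (2/7)·6 + (5/7)·4 = 32/7.
Against Y this mix gives (2/7)·2 + (5/7)·3 = 19/7.
Against Z this mix gives (2/7)·7 + (5/7)·1 = 19/7.
All of the defender's active replies (Y, Z) yield 19/7, and no column does worse for the attacker. The mix makes the defender indifferent and guarantees 19/7, so it is optimal.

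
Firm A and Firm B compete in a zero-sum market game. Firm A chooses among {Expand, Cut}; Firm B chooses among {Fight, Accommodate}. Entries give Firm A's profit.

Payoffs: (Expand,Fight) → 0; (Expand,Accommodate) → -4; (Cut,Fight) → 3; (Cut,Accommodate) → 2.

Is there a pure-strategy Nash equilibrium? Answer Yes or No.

Yes

Row minima: Expand → -4, Cut → 2; maximin = 2.
Column maxima: Fight → 3, Accommodate → 2; minimax = 2.
maximin = minimax = 2, so a saddle point exists.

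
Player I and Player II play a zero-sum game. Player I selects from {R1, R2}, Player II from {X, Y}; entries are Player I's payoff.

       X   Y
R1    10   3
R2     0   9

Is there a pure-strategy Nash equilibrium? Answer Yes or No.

Row minima: R1 → 3, R2 → 0; maximin = 3.
Column maxima: X → 10, Y → 9; minimax = 9.
3 ≠ 9, so no pure-strategy equilibrium exists.

No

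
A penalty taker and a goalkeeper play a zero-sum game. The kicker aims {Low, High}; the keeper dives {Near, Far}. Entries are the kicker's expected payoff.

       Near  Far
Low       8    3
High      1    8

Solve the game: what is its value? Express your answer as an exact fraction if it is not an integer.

61/12

Row minima: Low → 3, High → 1; maximin = 3.
Column maxima: Near → 8, Far → 8; minimax = 8.
3 ≠ 8, so there is no saddle point; optimal play is mixed.
Let the kicker play Low with probability p. Expected payoff against Near: 8p + 1(1−p) = 7p + 1; against Far: 3p + 8(1−p) = −5p + 8.
Setting these equal: 7p + 1 = −5p + 8 ⇒ 12p = 7 ⇒ p = 7/12, and the value is (7)·(7/12) + 1 = 61/12.
For the keeper: with q = P(Near), equating Low's and High's payoffs gives 5q + 3 = −7q + 8 ⇒ q = 5/12.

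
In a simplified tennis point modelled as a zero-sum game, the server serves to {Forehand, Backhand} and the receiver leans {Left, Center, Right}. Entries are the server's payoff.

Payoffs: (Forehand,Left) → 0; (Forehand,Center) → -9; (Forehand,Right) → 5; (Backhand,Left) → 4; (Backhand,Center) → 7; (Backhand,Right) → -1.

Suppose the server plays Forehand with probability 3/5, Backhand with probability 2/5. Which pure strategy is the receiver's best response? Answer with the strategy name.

If the receiver plays Left, the server's expected payoff is (3/5)·0 + (2/5)·4 = 8/5.
If the receiver plays Center, the server's expected payoff is (3/5)·(-9) + (2/5)·7 = -13/5.
If the receiver plays Right, the server's expected payoff is (3/5)·5 + (2/5)·(-1) = 13/5.
The receiver minimizes the server's payoff; the smallest is -13/5, so the best response is Center.

Center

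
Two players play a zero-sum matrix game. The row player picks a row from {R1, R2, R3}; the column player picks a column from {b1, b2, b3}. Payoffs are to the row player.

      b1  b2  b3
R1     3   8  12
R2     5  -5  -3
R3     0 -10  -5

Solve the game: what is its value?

11/3

Row minima: R1 → 3, R2 → -5, R3 → -10; maximin = 3.
Column maxima: b1 → 5, b2 → 8, b3 → 12; minimax = 5.
3 ≠ 5, so there is no saddle point; optimal play is mixed.
R3 is strictly dominated by R1, so the row player never plays it.
b3 is strictly dominated by b2 (it gives the row player strictly more in every row), so the column player never plays it.
On the remaining 2×2 (R1, R2 vs b1, b2):
Let the row player play R1 with probability p. Expected payoff against b1: 3p + 5(1−p) = −2p + 5; against b2: 8p + (-5)(1−p) = 13p − 5.
Setting these equal: −2p + 5 = 13p − 5 ⇒ −15p = -10 ⇒ p = 2/3, and the value is (-2)·(2/3) + 5 = 11/3.
For the column player: with q = P(b1), equating R1's and R2's payoffs gives −5q + 8 = 10q − 5 ⇒ q = 13/15.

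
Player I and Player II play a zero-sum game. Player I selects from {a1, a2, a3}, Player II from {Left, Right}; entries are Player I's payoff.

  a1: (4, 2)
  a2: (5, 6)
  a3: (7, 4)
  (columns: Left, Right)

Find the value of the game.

11/2

Row minima: a1 → 2, a2 → 5, a3 → 4; maximin = 5.
Column maxima: Left → 7, Right → 6; minimax = 6.
5 ≠ 6, so there is no saddle point; optimal play is mixed.
a1 is strictly dominated by a2, so Player I never plays it.
On the remaining 2×2 (a2, a3 vs Left, Right):
Let Player I play a2 with probability p. Expected payoff against Left: 5p + 7(1−p) = −2p + 7; against Right: 6p + 4(1−p) = 2p + 4.
Setting these equal: −2p + 7 = 2p + 4 ⇒ −4p = -3 ⇒ p = 3/4, and the value is (-2)·(3/4) + 7 = 11/2.
For Player II: with q = P(Left), equating a2's and a3's payoffs gives −q + 6 = 3q + 4 ⇒ q = 1/2.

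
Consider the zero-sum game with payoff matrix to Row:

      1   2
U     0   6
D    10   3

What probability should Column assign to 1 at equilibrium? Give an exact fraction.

3/13

Row minima: U → 0, D → 3; maximin = 3.
Column maxima: 1 → 10, 2 → 6; minimax = 6.
3 ≠ 6, so there is no saddle point; optimal play is mixed.
Let Row play U with probability p. Expected payoff against 1: 0p + 10(1−p) = −10p + 10; against 2: 6p + 3(1−p) = 3p + 3.
Setting these equal: −10p + 10 = 3p + 3 ⇒ −13p = -7 ⇒ p = 7/13, and the value is (-10)·(7/13) + 10 = 60/13.
For Column: with q = P(1), equating U's and D's payoffs gives −6q + 6 = 7q + 3 ⇒ q = 3/13.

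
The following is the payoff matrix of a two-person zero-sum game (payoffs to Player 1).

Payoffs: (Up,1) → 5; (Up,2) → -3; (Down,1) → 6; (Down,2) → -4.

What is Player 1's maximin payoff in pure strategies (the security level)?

-3

Row minima: Up → -3, Down → -4.
The best of these is -3.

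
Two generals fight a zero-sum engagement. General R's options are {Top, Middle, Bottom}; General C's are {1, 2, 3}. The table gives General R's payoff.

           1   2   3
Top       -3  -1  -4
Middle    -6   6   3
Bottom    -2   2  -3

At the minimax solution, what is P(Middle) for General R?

1/10

Row minima: Top → -4, Middle → -6, Bottom → -3; maximin = -3.
Column maxima: 1 → -2, 2 → 6, 3 → 3; minimax = -2.
-3 ≠ -2, so there is no saddle point; optimal play is mixed.
Top is strictly dominated by Bottom, so General R never plays it.
2 is strictly dominated by 1 (it gives General R strictly more in every row), so General C never plays it.
On the remaining 2×2 (Middle, Bottom vs 1, 3):
Let General R play Middle with probability p. Expected payoff against 1: (-6)p + (-2)(1−p) = −4p − 2; against 3: 3p + (-3)(1−p) = 6p − 3.
Setting these equal: −4p − 2 = 6p − 3 ⇒ −10p = -1 ⇒ p = 1/10, and the value is (-4)·(1/10) − 2 = -12/5.
For General C: with q = P(1), equating Middle's and Bottom's payoffs gives −9q + 3 = q − 3 ⇒ q = 3/5.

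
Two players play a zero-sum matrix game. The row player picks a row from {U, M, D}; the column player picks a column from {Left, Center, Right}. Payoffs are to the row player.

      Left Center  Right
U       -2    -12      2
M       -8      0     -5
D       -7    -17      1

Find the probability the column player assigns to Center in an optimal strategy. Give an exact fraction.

Row minima: U → -12, M → -8, D → -17; maximin = -8.
Column maxima: Left → -2, Center → 0, Right → 2; minimax = -2.
-8 ≠ -2, so there is no saddle point; optimal play is mixed.
D is strictly dominated by U, so the row player never plays it.
Right is strictly dominated by Left (it gives the row player strictly more in every row), so the column player never plays it.
On the remaining 2×2 (U, M vs Left, Center):
Let the row player play U with probability p. Expected payoff against Left: (-2)p + (-8)(1−p) = 6p − 8; against Center: (-12)p + 0(1−p) = −12p.
Setting these equal: 6p − 8 = −12p ⇒ 18p = 8 ⇒ p = 4/9, and the value is (6)·(4/9) − 8 = -16/3.
For the column player: with q = P(Left), equating U's and M's payoffs gives 10q − 12 = −8q ⇒ q = 2/3.

1/3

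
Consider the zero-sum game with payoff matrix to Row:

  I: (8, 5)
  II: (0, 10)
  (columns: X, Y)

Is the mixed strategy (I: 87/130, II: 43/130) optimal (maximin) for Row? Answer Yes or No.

No

Against X this mix gives (87/130)·8 + (43/130)·0 = 348/65.
Against Y this mix gives (87/130)·5 + (43/130)·10 = 173/26.
Column will play X, holding Row to 348/65. Shifting weight toward the row that does better against X would raise this floor (the equalizing mix achieves 80/13 against both X and Y), so the proposed strategy is not optimal.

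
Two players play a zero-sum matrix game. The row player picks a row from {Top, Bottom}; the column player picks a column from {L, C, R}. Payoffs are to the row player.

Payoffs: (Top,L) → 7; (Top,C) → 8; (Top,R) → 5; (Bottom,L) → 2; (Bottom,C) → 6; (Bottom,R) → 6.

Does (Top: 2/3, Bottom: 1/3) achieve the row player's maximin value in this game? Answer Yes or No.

Yes

Against L this mix gives (2/3)·7 + (1/3)·2 = 16/3.
Against C this mix gives (2/3)·8 + (1/3)·6 = 22/3.
Against R this mix gives (2/3)·5 + (1/3)·6 = 16/3.
All of the column player's active replies (L, R) yield 16/3, and no column does worse for the row player. The mix makes the column player indifferent and guarantees 16/3, so it is optimal.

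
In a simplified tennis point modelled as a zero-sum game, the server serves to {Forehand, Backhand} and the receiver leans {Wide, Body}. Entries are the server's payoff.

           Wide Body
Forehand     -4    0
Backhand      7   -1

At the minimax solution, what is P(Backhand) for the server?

Row minima: Forehand → -4, Backhand → -1; maximin = -1.
Column maxima: Wide → 7, Body → 0; minimax = 0.
-1 ≠ 0, so there is no saddle point; optimal play is mixed.
Let the server play Forehand with probability p. Expected payoff against Wide: (-4)p + 7(1−p) = −11p + 7; against Body: 0p + (-1)(1−p) = p − 1.
Setting these equal: −11p + 7 = p − 1 ⇒ −12p = -8 ⇒ p = 2/3, and the value is (-11)·(2/3) + 7 = -1/3.
For the receiver: with q = P(Wide), equating Forehand's and Backhand's payoffs gives −4q = 8q − 1 ⇒ q = 1/12.

1/3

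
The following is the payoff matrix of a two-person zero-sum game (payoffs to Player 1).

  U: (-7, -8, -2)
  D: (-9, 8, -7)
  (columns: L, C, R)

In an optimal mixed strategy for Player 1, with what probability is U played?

Row minima: U → -8, D → -9; maximin = -8.
Column maxima: L → -7, C → 8, R → -2; minimax = -7.
-8 ≠ -7, so there is no saddle point; optimal play is mixed.
R is strictly dominated by L (it gives Player 1 strictly more in every row), so Player 2 never plays it.
On the remaining 2×2 (U, D vs L, C):
Let Player 1 play U with probability p. Expected payoff against L: (-7)p + (-9)(1−p) = 2p − 9; against C: (-8)p + 8(1−p) = −16p + 8.
Setting these equal: 2p − 9 = −16p + 8 ⇒ 18p = 17 ⇒ p = 17/18, and the value is (2)·(17/18) − 9 = -64/9.
For Player 2: with q = P(L), equating U's and D's payoffs gives q − 8 = −17q + 8 ⇒ q = 8/9.

17/18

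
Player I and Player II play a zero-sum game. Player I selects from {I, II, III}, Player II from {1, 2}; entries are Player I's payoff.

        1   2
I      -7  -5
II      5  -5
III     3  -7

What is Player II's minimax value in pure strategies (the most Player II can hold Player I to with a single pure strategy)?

-5

Column maxima: 1 → 5, 2 → -5.
The smallest of these is -5.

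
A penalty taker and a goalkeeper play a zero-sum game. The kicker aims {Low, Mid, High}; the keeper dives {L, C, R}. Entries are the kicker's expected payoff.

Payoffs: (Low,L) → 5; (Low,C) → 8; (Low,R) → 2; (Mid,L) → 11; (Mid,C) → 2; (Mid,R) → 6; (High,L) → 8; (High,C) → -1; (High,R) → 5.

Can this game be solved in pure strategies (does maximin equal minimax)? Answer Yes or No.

Row minima: Low → 2, Mid → 2, High → -1; maximin = 2.
Column maxima: L → 11, C → 8, R → 6; minimax = 6.
2 ≠ 6, so no pure-strategy equilibrium exists.

No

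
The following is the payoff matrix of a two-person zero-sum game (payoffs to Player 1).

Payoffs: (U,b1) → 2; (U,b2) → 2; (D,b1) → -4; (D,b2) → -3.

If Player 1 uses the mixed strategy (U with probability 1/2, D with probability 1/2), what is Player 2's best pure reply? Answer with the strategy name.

b1

If Player 2 plays b1, Player 1's expected payoff is (1/2)·2 + (1/2)·(-4) = -1.
If Player 2 plays b2, Player 1's expected payoff is (1/2)·2 + (1/2)·(-3) = -1/2.
Player 2 minimizes Player 1's payoff; the smallest is -1, so the best response is b1.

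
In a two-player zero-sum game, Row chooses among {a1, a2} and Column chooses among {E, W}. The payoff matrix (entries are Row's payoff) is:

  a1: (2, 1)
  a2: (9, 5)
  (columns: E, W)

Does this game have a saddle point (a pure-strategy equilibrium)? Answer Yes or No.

Row minima: a1 → 1, a2 → 5; maximin = 5.
Column maxima: E → 9, W → 5; minimax = 5.
maximin = minimax = 5, so a saddle point exists.

Yes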